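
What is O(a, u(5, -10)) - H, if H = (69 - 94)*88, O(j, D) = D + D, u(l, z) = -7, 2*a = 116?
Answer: 2186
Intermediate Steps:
a = 58 (a = (½)*116 = 58)
O(j, D) = 2*D
H = -2200 (H = -25*88 = -2200)
O(a, u(5, -10)) - H = 2*(-7) - 1*(-2200) = -14 + 2200 = 2186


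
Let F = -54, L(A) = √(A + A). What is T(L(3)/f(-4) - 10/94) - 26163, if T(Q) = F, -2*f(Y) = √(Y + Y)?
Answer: -26217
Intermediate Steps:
f(Y) = -√2*√Y/2 (f(Y) = -√(Y + Y)/2 = -√2*√Y/2)
L(A) = √2*√A (L(A) = √(2*A) = √2*√A)
T(Q) = -54
T(L(3)/f(-4) - 10/94) - 26163 = -54 - 26163 = -26217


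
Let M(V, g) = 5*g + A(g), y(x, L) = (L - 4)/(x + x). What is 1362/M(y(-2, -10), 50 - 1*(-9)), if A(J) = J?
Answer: 227/59 ≈ 3.8475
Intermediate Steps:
y(x, L) = (-4 + L)/(2*x) (y(x, L) = (-4 + L)/((2*x)) = (-4 + L)*(1/(2*x)) = (-4 + L)/(2*x))
M(V, g) = 6*g (M(V, g) = 5*g + g = 6*g)
1362/M(y(-2, -10), 50 - 1*(-9)) = 1362/((6*(50 - 1*(-9)))) = 1362/((6*(50 + 9))) = 1362/((6*59)) = 1362/354 = 1362*(1/354) = 227/59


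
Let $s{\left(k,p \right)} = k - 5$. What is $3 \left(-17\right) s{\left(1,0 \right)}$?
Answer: $204$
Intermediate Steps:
$s{\left(k,p \right)} = -5 + k$
$3 \left(-17\right) s{\left(1,0 \right)} = 3 \left(-17\right) \left(-5 + 1\right) = \left(-51\right) \left(-4\right) = 204$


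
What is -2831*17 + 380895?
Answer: 332768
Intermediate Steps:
-2831*17 + 380895 = -48127 + 380895 = 332768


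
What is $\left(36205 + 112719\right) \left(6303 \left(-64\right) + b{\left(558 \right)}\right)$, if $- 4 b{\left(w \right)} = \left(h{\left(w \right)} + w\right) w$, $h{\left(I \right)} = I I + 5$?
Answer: $-6540326358654$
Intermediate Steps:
$h{\left(I \right)} = 5 + I^{2}$ ($h{\left(I \right)} = I^{2} + 5 = 5 + I^{2}$)
$b{\left(w \right)} = - \frac{w \left(5 + w + w^{2}\right)}{4}$ ($b{\left(w \right)} = - \frac{\left(\left(5 + w^{2}\right) + w\right) w}{4} = - \frac{\left(5 + w + w^{2}\right) w}{4} = - \frac{w \left(5 + w + w^{2}\right)}{4}$)
$\left(36205 + 112719\right) \left(6303 \left(-64\right) + b{\left(558 \right)}\right) = \left(36205 + 112719\right) \left(6303 \left(-64\right) - \frac{279 \left(5 + 558 + 558^{2}\right)}{2}\right) = 148924 \left(-403392 - \frac{279 \left(5 + 558 + 311364\right)}{2}\right) = 148924 \left(-403392 - \frac{279}{2} \cdot 311927\right) = 148924 \left(-403392 - \frac{87027633}{2}\right) = 148924 \left(- \frac{87834417}{2}\right) = -6540326358654$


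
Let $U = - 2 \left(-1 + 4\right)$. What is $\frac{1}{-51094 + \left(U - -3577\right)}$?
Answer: $- \frac{1}{47523} \approx -2.1042 \cdot 10^{-5}$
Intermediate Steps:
$U = -6$ ($U = \left(-2\right) 3 = -6$)
$\frac{1}{-51094 + \left(U - -3577\right)} = \frac{1}{-51094 - -3571} = \frac{1}{-51094 + \left(-6 + 3577\right)} = \frac{1}{-51094 + 3571} = \frac{1}{-47523} = - \frac{1}{47523}$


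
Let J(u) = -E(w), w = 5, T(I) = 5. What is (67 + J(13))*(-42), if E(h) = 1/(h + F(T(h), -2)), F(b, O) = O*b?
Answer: -14112/5 ≈ -2822.4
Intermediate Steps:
E(h) = 1/(-10 + h) (E(h) = 1/(h - 2*5) = 1/(h - 10) = 1/(-10 + h))
J(u) = 1/5 (J(u) = -1/(-10 + 5) = -1/(-5) = -1*(-1/5) = 1/5)
(67 + J(13))*(-42) = (67 + 1/5)*(-42) = (336/5)*(-42) = -14112/5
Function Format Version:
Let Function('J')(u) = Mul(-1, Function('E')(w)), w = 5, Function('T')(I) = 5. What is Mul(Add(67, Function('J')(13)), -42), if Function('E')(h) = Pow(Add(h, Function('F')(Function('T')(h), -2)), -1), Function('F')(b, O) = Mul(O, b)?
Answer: Rational(-14112, 5) ≈ -2822.4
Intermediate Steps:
Function('E')(h) = Pow(Add(-10, h), -1) (Function('E')(h) = Pow(Add(h, Mul(-2, 5)), -1) = Pow(Add(h, -10), -1) = Pow(Add(-10, h), -1))
Function('J')(u) = Rational(1, 5) (Function('J')(u) = Mul(-1, Pow(Add(-10, 5), -1)) = Mul(-1, Pow(-5, -1)) = Mul(-1, Rational(-1, 5)) = Rational(1, 5))
Mul(Add(67, Function('J')(13)), -42) = Mul(Add(67, Rational(1, 5)), -42) = Mul(Rational(336, 5), -42) = Rational(-14112, 5)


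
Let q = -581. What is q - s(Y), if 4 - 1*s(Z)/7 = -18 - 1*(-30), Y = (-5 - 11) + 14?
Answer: -525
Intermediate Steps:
Y = -2 (Y = -16 + 14 = -2)
s(Z) = -56 (s(Z) = 28 - 7*(-18 - 1*(-30)) = 28 - 7*(-18 + 30) = 28 - 7*12 = 28 - 84 = -56)
q - s(Y) = -581 - 1*(-56) = -581 + 56 = -525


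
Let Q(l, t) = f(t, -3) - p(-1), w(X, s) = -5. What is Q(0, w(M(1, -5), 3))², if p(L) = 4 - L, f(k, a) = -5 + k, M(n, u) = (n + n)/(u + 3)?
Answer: 225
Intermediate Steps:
M(n, u) = 2*n/(3 + u) (M(n, u) = (2*n)/(3 + u) = 2*n/(3 + u))
Q(l, t) = -10 + t (Q(l, t) = (-5 + t) - (4 - 1*(-1)) = (-5 + t) - (4 + 1) = (-5 + t) - 1*5 = (-5 + t) - 5 = -10 + t)
Q(0, w(M(1, -5), 3))² = (-10 - 5)² = (-15)² = 225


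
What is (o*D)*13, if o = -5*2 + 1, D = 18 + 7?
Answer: -2925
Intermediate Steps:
D = 25
o = -9 (o = -10 + 1 = -9)
(o*D)*13 = -9*25*13 = -225*13 = -2925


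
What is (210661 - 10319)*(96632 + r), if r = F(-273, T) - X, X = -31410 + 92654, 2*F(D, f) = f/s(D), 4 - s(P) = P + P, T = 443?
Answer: 3899380858553/550 ≈ 7.0898e+9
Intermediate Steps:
s(P) = 4 - 2*P (s(P) = 4 - (P + P) = 4 - 2*P)
F(D, f) = f/(2*(4 - 2*D)) (F(D, f) = (f/(4 - 2*D))/2 = f/(2*(4 - 2*D)))
X = 61244
r = -67367957/1100 (r = -1*443/(-8 + 4*(-273)) - 1*61244 = -1*443/(-8 - 1092) - 61244 = -1*443/(-1100) - 61244 = -1*443*(-1/1100) - 61244 = 443/1100 - 61244 = -67367957/1100 ≈ -61244.)
(210661 - 10319)*(96632 + r) = (210661 - 10319)*(96632 - 67367957/1100) = 200342*(38927243/1100) = 3899380858553/550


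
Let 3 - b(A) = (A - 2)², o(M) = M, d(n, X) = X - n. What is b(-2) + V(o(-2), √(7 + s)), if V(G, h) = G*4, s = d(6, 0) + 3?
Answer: -21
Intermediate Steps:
b(A) = 3 - (-2 + A)² (b(A) = 3 - (A - 2)² = 3 - (-2 + A)²)
s = -3 (s = (0 - 1*6) + 3 = (0 - 6) + 3 = -6 + 3 = -3)
V(G, h) = 4*G
b(-2) + V(o(-2), √(7 + s)) = (3 - (-2 - 2)²) + 4*(-2) = (3 - 1*(-4)²) - 8 = (3 - 1*16) - 8 = (3 - 16) - 8 = -13 - 8 = -21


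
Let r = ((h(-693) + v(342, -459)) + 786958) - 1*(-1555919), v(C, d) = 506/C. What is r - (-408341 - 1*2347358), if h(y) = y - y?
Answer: 871856749/171 ≈ 5.0986e+6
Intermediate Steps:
h(y) = 0
r = 400632220/171 (r = ((0 + 506/342) + 786958) - 1*(-1555919) = ((0 + 506*(1/342)) + 786958) + 1555919 = ((0 + 253/171) + 786958) + 1555919 = (253/171 + 786958) + 1555919 = 134570071/171 + 1555919 = 400632220/171 ≈ 2.3429e+6)
r - (-408341 - 1*2347358) = 400632220/171 - (-408341 - 1*2347358) = 400632220/171 - (-408341 - 2347358) = 400632220/171 - 1*(-2755699) = 400632220/171 + 2755699 = 871856749/171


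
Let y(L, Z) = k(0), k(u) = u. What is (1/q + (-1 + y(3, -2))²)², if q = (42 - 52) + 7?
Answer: 4/9 ≈ 0.44444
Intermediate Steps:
y(L, Z) = 0
q = -3 (q = -10 + 7 = -3)
(1/q + (-1 + y(3, -2))²)² = (1/(-3) + (-1 + 0)²)² = (-⅓ + (-1)²)² = (-⅓ + 1)² = (⅔)² = 4/9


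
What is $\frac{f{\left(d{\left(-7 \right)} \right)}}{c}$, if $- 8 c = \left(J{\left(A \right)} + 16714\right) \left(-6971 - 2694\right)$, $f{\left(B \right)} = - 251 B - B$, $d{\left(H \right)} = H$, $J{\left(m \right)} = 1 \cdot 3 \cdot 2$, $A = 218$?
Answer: $\frac{882}{10099925} \approx 8.7327 \cdot 10^{-5}$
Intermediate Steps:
$J{\left(m \right)} = 6$ ($J{\left(m \right)} = 3 \cdot 2 = 6$)
$f{\left(B \right)} = - 252 B$
$c = 20199850$ ($c = - \frac{\left(6 + 16714\right) \left(-6971 - 2694\right)}{8} = - \frac{16720 \left(-9665\right)}{8} = \left(- \frac{1}{8}\right) \left(-161598800\right) = 20199850$)
$\frac{f{\left(d{\left(-7 \right)} \right)}}{c} = \frac{\left(-252\right) \left(-7\right)}{20199850} = 1764 \cdot \frac{1}{20199850} = \frac{882}{10099925}$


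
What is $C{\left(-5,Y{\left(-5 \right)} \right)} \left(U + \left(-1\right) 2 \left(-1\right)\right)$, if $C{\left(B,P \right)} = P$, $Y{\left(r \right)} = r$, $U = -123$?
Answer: $605$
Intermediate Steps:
$C{\left(-5,Y{\left(-5 \right)} \right)} \left(U + \left(-1\right) 2 \left(-1\right)\right) = - 5 \left(-123 + \left(-1\right) 2 \left(-1\right)\right) = - 5 \left(-123 - -2\right) = - 5 \left(-123 + 2\right) = \left(-5\right) \left(-121\right) = 605$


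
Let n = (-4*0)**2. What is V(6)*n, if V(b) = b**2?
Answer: 0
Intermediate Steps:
n = 0 (n = 0**2 = 0)
V(6)*n = 6**2*0 = 36*0 = 0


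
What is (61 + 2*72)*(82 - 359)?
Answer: -56785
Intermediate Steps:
(61 + 2*72)*(82 - 359) = (61 + 144)*(-277) = 205*(-277) = -56785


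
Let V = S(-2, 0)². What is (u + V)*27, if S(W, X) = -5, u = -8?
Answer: 459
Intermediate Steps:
V = 25 (V = (-5)² = 25)
(u + V)*27 = (-8 + 25)*27 = 17*27 = 459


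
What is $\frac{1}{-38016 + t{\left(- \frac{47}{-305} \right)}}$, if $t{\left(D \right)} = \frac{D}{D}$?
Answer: $- \frac{1}{38015} \approx -2.6305 \cdot 10^{-5}$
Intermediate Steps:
$t{\left(D \right)} = 1$
$\frac{1}{-38016 + t{\left(- \frac{47}{-305} \right)}} = \frac{1}{-38016 + 1} = \frac{1}{-38015} = - \frac{1}{38015}$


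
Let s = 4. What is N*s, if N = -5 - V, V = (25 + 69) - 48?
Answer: -204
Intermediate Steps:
V = 46 (V = 94 - 48 = 46)
N = -51 (N = -5 - 1*46 = -5 - 46 = -51)
N*s = -51*4 = -204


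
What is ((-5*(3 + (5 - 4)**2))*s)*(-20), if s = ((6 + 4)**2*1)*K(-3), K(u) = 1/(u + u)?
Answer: -20000/3 ≈ -6666.7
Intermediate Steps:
K(u) = 1/(2*u)
s = -50/3 (s = ((6 + 4)**2*1)*((1/2)/(-3)) = (10**2*1)*((1/2)*(-1/3)) = (100*1)*(-1/6) = 100*(-1/6) = -50/3 ≈ -16.667)
((-5*(3 + (5 - 4)**2))*s)*(-20) = (-5*(3 + (5 - 4)**2)*(-50/3))*(-20) = (-5*(3 + 1**2)*(-50/3))*(-20) = (-5*(3 + 1)*(-50/3))*(-20) = (-5*4*(-50/3))*(-20) = -20*(-50/3)*(-20) = (1000/3)*(-20) = -20000/3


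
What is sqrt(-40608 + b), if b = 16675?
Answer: I*sqrt(23933) ≈ 154.7*I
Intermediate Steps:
sqrt(-40608 + b) = sqrt(-40608 + 16675) = sqrt(-23933) = I*sqrt(23933)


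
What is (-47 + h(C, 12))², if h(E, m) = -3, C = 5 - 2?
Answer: 2500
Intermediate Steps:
C = 3
(-47 + h(C, 12))² = (-47 - 3)² = (-50)² = 2500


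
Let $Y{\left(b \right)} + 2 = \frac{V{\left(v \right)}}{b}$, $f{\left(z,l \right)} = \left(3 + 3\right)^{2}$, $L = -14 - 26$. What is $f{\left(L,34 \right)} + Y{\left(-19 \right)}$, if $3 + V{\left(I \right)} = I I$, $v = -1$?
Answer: $\frac{648}{19} \approx 34.105$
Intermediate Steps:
$L = -40$ ($L = -14 - 26 = -40$)
$V{\left(I \right)} = -3 + I^{2}$ ($V{\left(I \right)} = -3 + I I = -3 + I^{2}$)
$f{\left(z,l \right)} = 36$ ($f{\left(z,l \right)} = 6^{2} = 36$)
$Y{\left(b \right)} = -2 - \frac{2}{b}$ ($Y{\left(b \right)} = -2 + \frac{-3 + \left(-1\right)^{2}}{b} = -2 + \frac{-3 + 1}{b} = -2 - \frac{2}{b}$)
$f{\left(L,34 \right)} + Y{\left(-19 \right)} = 36 - \left(2 + \frac{2}{-19}\right) = 36 - \frac{36}{19} = \frac{648}{19}$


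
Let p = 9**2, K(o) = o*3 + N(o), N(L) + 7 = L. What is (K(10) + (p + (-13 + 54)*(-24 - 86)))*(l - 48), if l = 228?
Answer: -791280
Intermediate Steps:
N(L) = -7 + L
K(o) = -7 + 4*o (K(o) = o*3 + (-7 + o) = 3*o + (-7 + o) = -7 + 4*o)
p = 81
(K(10) + (p + (-13 + 54)*(-24 - 86)))*(l - 48) = ((-7 + 4*10) + (81 + (-13 + 54)*(-24 - 86)))*(228 - 48) = ((-7 + 40) + (81 + 41*(-110)))*180 = (33 + (81 - 4510))*180 = (33 - 4429)*180 = -4396*180 = -791280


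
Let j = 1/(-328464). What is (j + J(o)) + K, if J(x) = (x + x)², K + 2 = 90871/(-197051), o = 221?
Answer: 12644611432229173/64724159664 ≈ 1.9536e+5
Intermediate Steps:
K = -484973/197051 (K = -2 + 90871/(-197051) = -2 + 90871*(-1/197051) = -2 - 90871/197051 = -484973/197051 ≈ -2.4612)
J(x) = 4*x² (J(x) = (2*x)² = 4*x²)
j = -1/328464 ≈ -3.0445e-6
(j + J(o)) + K = (-1/328464 + 4*221²) - 484973/197051 = (-1/328464 + 4*48841) - 484973/197051 = (-1/328464 + 195364) - 484973/197051 = 64170040895/328464 - 484973/197051 = 12644611432229173/64724159664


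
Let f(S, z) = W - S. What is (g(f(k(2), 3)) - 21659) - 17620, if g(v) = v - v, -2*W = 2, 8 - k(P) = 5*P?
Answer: -39279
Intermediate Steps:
k(P) = 8 - 5*P
W = -1 (W = -½*2 = -1)
f(S, z) = -1 - S
g(v) = 0
(g(f(k(2), 3)) - 21659) - 17620 = (0 - 21659) - 17620 = -21659 - 17620 = -39279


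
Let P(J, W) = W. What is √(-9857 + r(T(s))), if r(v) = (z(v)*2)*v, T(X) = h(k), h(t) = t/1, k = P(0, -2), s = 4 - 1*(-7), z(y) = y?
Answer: 7*I*√201 ≈ 99.242*I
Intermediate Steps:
s = 11 (s = 4 + 7 = 11)
k = -2
h(t) = t (h(t) = t*1 = t)
T(X) = -2
r(v) = 2*v² (r(v) = (v*2)*v = (2*v)*v = 2*v²)
√(-9857 + r(T(s))) = √(-9857 + 2*(-2)²) = √(-9857 + 2*4) = √(-9857 + 8) = √(-9849) = 7*I*√201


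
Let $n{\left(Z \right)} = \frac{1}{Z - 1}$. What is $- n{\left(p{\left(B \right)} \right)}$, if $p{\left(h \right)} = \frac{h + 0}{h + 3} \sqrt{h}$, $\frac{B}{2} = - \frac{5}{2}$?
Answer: $\frac{4}{129} + \frac{10 i \sqrt{5}}{129} \approx 0.031008 + 0.17334 i$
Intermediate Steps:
$B = -5$ ($B = 2 \left(- \frac{5}{2}\right) = -5$)
$p{\left(h \right)} = \frac{h^{\frac{3}{2}}}{3 + h}$ ($p{\left(h \right)} = \frac{h}{3 + h} \sqrt{h} = \frac{h^{\frac{3}{2}}}{3 + h}$)
$n{\left(Z \right)} = \frac{1}{-1 + Z}$
$- n{\left(p{\left(B \right)} \right)} = - \frac{1}{-1 + \frac{\left(-5\right)^{\frac{3}{2}}}{3 - 5}} = - \frac{1}{-1 + \frac{\left(-5\right) i \sqrt{5}}{-2}} = - \frac{1}{-1 + - 5 i \sqrt{5} \left(- \frac{1}{2}\right)} = - \frac{1}{-1 + \frac{5 i \sqrt{5}}{2}}$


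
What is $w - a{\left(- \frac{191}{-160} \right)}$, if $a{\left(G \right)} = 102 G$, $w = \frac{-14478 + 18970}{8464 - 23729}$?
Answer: $- \frac{5962229}{48848} \approx -122.06$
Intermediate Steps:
$w = - \frac{4492}{15265}$ ($w = \frac{4492}{-15265} = 4492 \left(- \frac{1}{15265}\right) = - \frac{4492}{15265} \approx -0.29427$)
$w - a{\left(- \frac{191}{-160} \right)} = - \frac{4492}{15265} - 102 \left(- \frac{191}{-160}\right) = - \frac{4492}{15265} - 102 \left(\left(-191\right) \left(- \frac{1}{160}\right)\right) = - \frac{4492}{15265} - 102 \cdot \frac{191}{160} = - \frac{4492}{15265} - \frac{9741}{80} = - \frac{5962229}{48848}$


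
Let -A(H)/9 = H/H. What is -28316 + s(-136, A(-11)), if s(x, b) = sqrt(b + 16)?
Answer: -28316 + sqrt(7) ≈ -28313.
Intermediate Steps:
A(H) = -9 (A(H) = -9*H/H = -9*1 = -9)
s(x, b) = sqrt(16 + b)
-28316 + s(-136, A(-11)) = -28316 + sqrt(16 - 9) = -28316 + sqrt(7)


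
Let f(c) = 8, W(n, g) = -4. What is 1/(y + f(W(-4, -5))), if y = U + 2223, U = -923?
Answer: 1/1308 ≈ 0.00076453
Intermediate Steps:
y = 1300 (y = -923 + 2223 = 1300)
1/(y + f(W(-4, -5))) = 1/(1300 + 8) = 1/1308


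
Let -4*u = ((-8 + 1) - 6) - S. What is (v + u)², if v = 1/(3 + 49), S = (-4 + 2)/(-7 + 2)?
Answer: 47961/4225 ≈ 11.352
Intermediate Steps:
S = ⅖ (S = -2/(-5) = -2*(-⅕) = ⅖ ≈ 0.40000)
u = 67/20 (u = -(((-8 + 1) - 6) - 1*⅖)/4 = -((-7 - 6) - ⅖)/4 = -(-13 - ⅖)/4 = -¼*(-67/5) = 67/20 ≈ 3.3500)
v = 1/52 ≈ 0.019231
(v + u)² = (1/52 + 67/20)² = (219/65)² = 47961/4225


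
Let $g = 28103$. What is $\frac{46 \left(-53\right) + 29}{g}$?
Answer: $- \frac{2409}{28103} \approx -0.08572$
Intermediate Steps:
$\frac{46 \left(-53\right) + 29}{g} = \frac{46 \left(-53\right) + 29}{28103} = \left(-2438 + 29\right) \frac{1}{28103} = \left(-2409\right) \frac{1}{28103} = - \frac{2409}{28103}$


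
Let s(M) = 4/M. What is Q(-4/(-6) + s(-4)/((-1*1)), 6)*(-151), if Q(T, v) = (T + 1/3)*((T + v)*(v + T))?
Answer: -159758/9 ≈ -17751.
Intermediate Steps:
Q(T, v) = (T + v)**2*(1/3 + T) (Q(T, v) = (T + 1/3)*((T + v)*(T + v)) = (1/3 + T)*(T + v)**2 = (T + v)**2*(1/3 + T))
Q(-4/(-6) + s(-4)/((-1*1)), 6)*(-151) = (((-4/(-6) + (4/(-4))/((-1*1))) + 6)**2*(1/3 + (-4/(-6) + (4/(-4))/((-1*1)))))*(-151) = (((-4*(-1/6) + (4*(-1/4))/(-1)) + 6)**2*(1/3 + (-4*(-1/6) + (4*(-1/4))/(-1))))*(-151) = (((2/3 - 1*(-1)) + 6)**2*(1/3 + (2/3 - 1*(-1))))*(-151) = (((2/3 + 1) + 6)**2*(1/3 + (2/3 + 1)))*(-151) = ((5/3 + 6)**2*(1/3 + 5/3))*(-151) = ((23/3)**2*2)*(-151) = ((529/9)*2)*(-151) = (1058/9)*(-151) = -159758/9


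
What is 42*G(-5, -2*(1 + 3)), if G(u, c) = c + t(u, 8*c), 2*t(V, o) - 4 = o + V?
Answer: -1701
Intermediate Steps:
t(V, o) = 2 + V/2 + o/2 (t(V, o) = 2 + (o + V)/2 = 2 + (V + o)/2 = 2 + (V/2 + o/2) = 2 + V/2 + o/2)
G(u, c) = 2 + u/2 + 5*c (G(u, c) = c + (2 + u/2 + (8*c)/2) = c + (2 + u/2 + 4*c) = 2 + u/2 + 5*c)
42*G(-5, -2*(1 + 3)) = 42*(2 + (½)*(-5) + 5*(-2*(1 + 3))) = 42*(2 - 5/2 + 5*(-2*4)) = 42*(2 - 5/2 + 5*(-8)) = 42*(2 - 5/2 - 40) = 42*(-81/2) = -1701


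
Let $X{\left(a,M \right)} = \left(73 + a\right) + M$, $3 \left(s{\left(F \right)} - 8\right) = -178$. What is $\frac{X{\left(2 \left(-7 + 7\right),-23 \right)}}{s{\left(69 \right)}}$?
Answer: $- \frac{75}{77} \approx -0.97403$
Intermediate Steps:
$s{\left(F \right)} = - \frac{154}{3}$ ($s{\left(F \right)} = 8 + \frac{1}{3} \left(-178\right) = 8 - \frac{178}{3} = - \frac{154}{3}$)
$X{\left(a,M \right)} = 73 + M + a$
$\frac{X{\left(2 \left(-7 + 7\right),-23 \right)}}{s{\left(69 \right)}} = \frac{73 - 23 + 2 \left(-7 + 7\right)}{- \frac{154}{3}} = \left(73 - 23 + 2 \cdot 0\right) \left(- \frac{3}{154}\right) = \left(73 - 23 + 0\right) \left(- \frac{3}{154}\right) = 50 \left(- \frac{3}{154}\right) = - \frac{75}{77}$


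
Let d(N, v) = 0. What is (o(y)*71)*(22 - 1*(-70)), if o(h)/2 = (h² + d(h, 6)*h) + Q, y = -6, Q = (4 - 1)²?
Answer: 587880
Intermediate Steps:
Q = 9 (Q = 3² = 9)
o(h) = 18 + 2*h² (o(h) = 2*((h² + 0*h) + 9) = 2*((h² + 0) + 9) = 2*(h² + 9) = 2*(9 + h²) = 18 + 2*h²)
(o(y)*71)*(22 - 1*(-70)) = ((18 + 2*(-6)²)*71)*(22 - 1*(-70)) = ((18 + 2*36)*71)*(22 + 70) = ((18 + 72)*71)*92 = (90*71)*92 = 6390*92 = 587880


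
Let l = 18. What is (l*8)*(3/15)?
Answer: 144/5 ≈ 28.800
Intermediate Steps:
(l*8)*(3/15) = (18*8)*(3/15) = 144*(3*(1/15)) = 144*(⅕) = 144/5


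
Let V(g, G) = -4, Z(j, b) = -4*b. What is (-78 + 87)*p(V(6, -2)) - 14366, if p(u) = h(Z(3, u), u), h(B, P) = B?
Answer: -14222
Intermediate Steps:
p(u) = -4*u
(-78 + 87)*p(V(6, -2)) - 14366 = (-78 + 87)*(-4*(-4)) - 14366 = 9*16 - 14366 = 144 - 14366 = -14222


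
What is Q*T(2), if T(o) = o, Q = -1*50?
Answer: -100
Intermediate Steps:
Q = -50
Q*T(2) = -50*2 = -100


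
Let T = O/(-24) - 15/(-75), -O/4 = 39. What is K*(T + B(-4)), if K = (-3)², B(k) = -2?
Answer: 423/10 ≈ 42.300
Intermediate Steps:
O = -156 (O = -4*39 = -156)
K = 9
T = 67/10 (T = -156/(-24) - 15/(-75) = -156*(-1/24) - 15*(-1/75) = 13/2 + ⅕ = 67/10 ≈ 6.7000)
K*(T + B(-4)) = 9*(67/10 - 2) = 9*(47/10) = 423/10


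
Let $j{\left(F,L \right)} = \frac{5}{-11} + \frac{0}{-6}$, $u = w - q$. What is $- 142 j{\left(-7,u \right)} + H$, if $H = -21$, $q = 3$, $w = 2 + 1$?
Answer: $\frac{479}{11} \approx 43.545$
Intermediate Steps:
$w = 3$
$u = 0$ ($u = 3 - 3 = 0$)
$j{\left(F,L \right)} = - \frac{5}{11}$ ($j{\left(F,L \right)} = 5 \left(- \frac{1}{11}\right) + 0 \left(- \frac{1}{6}\right) = - \frac{5}{11} + 0 = - \frac{5}{11}$)
$- 142 j{\left(-7,u \right)} + H = \left(-142\right) \left(- \frac{5}{11}\right) - 21 = \frac{710}{11} - 21 = \frac{479}{11}$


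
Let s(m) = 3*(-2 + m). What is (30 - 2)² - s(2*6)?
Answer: 754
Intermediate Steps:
s(m) = -6 + 3*m
(30 - 2)² - s(2*6) = (30 - 2)² - (-6 + 3*(2*6)) = 28² - (-6 + 3*12) = 784 - (-6 + 36) = 784 - 1*30 = 784 - 30 = 754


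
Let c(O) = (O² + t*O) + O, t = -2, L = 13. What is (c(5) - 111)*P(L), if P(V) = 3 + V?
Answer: -1456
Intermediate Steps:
c(O) = O² - O (c(O) = (O² - 2*O) + O = O² - O)
(c(5) - 111)*P(L) = (5*(-1 + 5) - 111)*(3 + 13) = (5*4 - 111)*16 = (20 - 111)*16 = -91*16 = -1456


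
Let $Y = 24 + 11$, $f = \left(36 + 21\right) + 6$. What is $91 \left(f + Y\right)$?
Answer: $8918$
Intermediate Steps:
$f = 63$ ($f = 57 + 6 = 63$)
$Y = 35$
$91 \left(f + Y\right) = 91 \left(63 + 35\right) = 91 \cdot 98 = 8918$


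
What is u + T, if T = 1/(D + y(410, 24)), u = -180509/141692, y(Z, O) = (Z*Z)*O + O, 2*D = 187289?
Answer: -1490306750349/1169828563804 ≈ -1.2740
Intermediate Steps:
D = 187289/2 (D = (½)*187289 = 187289/2 ≈ 93645.)
y(Z, O) = O + O*Z² (y(Z, O) = Z²*O + O = O*Z² + O = O + O*Z²)
u = -180509/141692 (u = -180509*1/141692 = -180509/141692 ≈ -1.2740)
T = 2/8256137 (T = 1/(187289/2 + 24*(1 + 410²)) = 1/(187289/2 + 24*(1 + 168100)) = 1/(187289/2 + 24*168101) = 1/(187289/2 + 4034424) = 1/(8256137/2) = 2/8256137 ≈ 2.4224e-7)
u + T = -180509/141692 + 2/8256137 = -1490306750349/1169828563804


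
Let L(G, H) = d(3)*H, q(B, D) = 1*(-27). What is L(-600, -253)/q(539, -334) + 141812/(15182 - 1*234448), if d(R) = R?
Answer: 27098995/986697 ≈ 27.464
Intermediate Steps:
q(B, D) = -27
L(G, H) = 3*H
L(-600, -253)/q(539, -334) + 141812/(15182 - 1*234448) = (3*(-253))/(-27) + 141812/(15182 - 1*234448) = -759*(-1/27) + 141812/(15182 - 234448) = 253/9 + 141812/(-219266) = 253/9 + 141812*(-1/219266) = 253/9 - 70906/109633 = 27098995/986697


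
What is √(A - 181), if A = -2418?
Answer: I*√2599 ≈ 50.98*I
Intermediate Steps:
√(A - 181) = √(-2418 - 181) = √(-2599) = I*√2599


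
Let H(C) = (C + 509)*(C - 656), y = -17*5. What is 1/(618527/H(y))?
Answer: -24168/47579 ≈ -0.50796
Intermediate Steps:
y = -85
H(C) = (-656 + C)*(509 + C) (H(C) = (509 + C)*(-656 + C) = (-656 + C)*(509 + C))
1/(618527/H(y)) = 1/(618527/(-333904 + (-85)² - 147*(-85))) = 1/(618527/(-333904 + 7225 + 12495)) = 1/(618527/(-314184)) = 1/(618527*(-1/314184)) = 1/(-47579/24168) = -24168/47579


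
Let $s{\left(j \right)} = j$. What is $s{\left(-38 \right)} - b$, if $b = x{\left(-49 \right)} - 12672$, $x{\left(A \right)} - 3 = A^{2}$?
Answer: $10230$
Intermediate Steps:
$x{\left(A \right)} = 3 + A^{2}$
$b = -10268$ ($b = \left(3 + \left(-49\right)^{2}\right) - 12672 = \left(3 + 2401\right) - 12672 = 2404 - 12672 = -10268$)
$s{\left(-38 \right)} - b = -38 - -10268 = -38 + 10268 = 10230$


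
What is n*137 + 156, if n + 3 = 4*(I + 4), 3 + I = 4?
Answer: 2485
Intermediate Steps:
I = 1 (I = -3 + 4 = 1)
n = 17 (n = -3 + 4*(1 + 4) = -3 + 4*5 = -3 + 20 = 17)
n*137 + 156 = 17*137 + 156 = 2329 + 156 = 2485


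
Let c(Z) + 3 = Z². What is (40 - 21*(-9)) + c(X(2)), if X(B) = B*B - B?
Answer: 230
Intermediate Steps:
X(B) = B² - B
c(Z) = -3 + Z²
(40 - 21*(-9)) + c(X(2)) = (40 - 21*(-9)) + (-3 + (2*(-1 + 2))²) = (40 + 189) + (-3 + (2*1)²) = 229 + (-3 + 2²) = 229 + (-3 + 4) = 229 + 1 = 230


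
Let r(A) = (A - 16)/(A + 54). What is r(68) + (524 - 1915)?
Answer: -84825/61 ≈ -1390.6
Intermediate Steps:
r(A) = (-16 + A)/(54 + A)
r(68) + (524 - 1915) = (-16 + 68)/(54 + 68) + (524 - 1915) = 52/122 - 1391 = (1/122)*52 - 1391 = 26/61 - 1391 = -84825/61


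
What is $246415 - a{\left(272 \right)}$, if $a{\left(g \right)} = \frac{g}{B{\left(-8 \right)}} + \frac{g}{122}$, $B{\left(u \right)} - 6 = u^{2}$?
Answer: $\frac{526082969}{2135} \approx 2.4641 \cdot 10^{5}$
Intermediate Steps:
$B{\left(u \right)} = 6 + u^{2}$
$a{\left(g \right)} = \frac{48 g}{2135}$ ($a{\left(g \right)} = \frac{g}{6 + \left(-8\right)^{2}} + \frac{g}{122} = \frac{g}{6 + 64} + g \frac{1}{122} = \frac{g}{70} + \frac{g}{122} = \frac{48 g}{2135}$)
$246415 - a{\left(272 \right)} = 246415 - \frac{48}{2135} \cdot 272 = 246415 - \frac{13056}{2135} = \frac{526082969}{2135}$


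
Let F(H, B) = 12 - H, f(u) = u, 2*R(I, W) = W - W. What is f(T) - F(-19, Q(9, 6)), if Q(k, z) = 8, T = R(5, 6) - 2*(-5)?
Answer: -21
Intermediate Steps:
R(I, W) = 0 (R(I, W) = (W - W)/2 = (½)*0 = 0)
T = 10 (T = 0 - 2*(-5) = 0 + 10 = 10)
f(T) - F(-19, Q(9, 6)) = 10 - (12 - 1*(-19)) = 10 - (12 + 19) = 10 - 1*31 = 10 - 31 = -21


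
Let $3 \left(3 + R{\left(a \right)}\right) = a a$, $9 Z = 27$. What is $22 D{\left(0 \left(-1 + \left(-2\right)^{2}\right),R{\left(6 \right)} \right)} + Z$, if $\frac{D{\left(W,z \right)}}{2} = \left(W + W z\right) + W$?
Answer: $3$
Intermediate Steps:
$Z = 3$ ($Z = \frac{1}{9} \cdot 27 = 3$)
$R{\left(a \right)} = -3 + \frac{a^{2}}{3}$ ($R{\left(a \right)} = -3 + \frac{a a}{3} = -3 + \frac{a^{2}}{3}$)
$D{\left(W,z \right)} = 4 W + 2 W z$ ($D{\left(W,z \right)} = 2 \left(\left(W + W z\right) + W\right) = 2 \left(2 W + W z\right) = 4 W + 2 W z$)
$22 D{\left(0 \left(-1 + \left(-2\right)^{2}\right),R{\left(6 \right)} \right)} + Z = 22 \cdot 2 \cdot 0 \left(-1 + \left(-2\right)^{2}\right) \left(2 - \left(3 - \frac{6^{2}}{3}\right)\right) + 3 = 22 \cdot 2 \cdot 0 \left(-1 + 4\right) \left(2 + \left(-3 + \frac{1}{3} \cdot 36\right)\right) + 3 = 22 \cdot 2 \cdot 0 \cdot 3 \left(2 + \left(-3 + 12\right)\right) + 3 = 22 \cdot 2 \cdot 0 \left(2 + 9\right) + 3 = 22 \cdot 2 \cdot 0 \cdot 11 + 3 = 22 \cdot 0 + 3 = 0 + 3 = 3$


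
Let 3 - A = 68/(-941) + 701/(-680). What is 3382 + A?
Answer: 2166699681/639880 ≈ 3386.1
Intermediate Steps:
A = 2625521/639880 (A = 3 - (68/(-941) + 701/(-680)) = 3 - (68*(-1/941) + 701*(-1/680)) = 3 - (-68/941 - 701/680) = 3 - 1*(-705881/639880) = 3 + 705881/639880 = 2625521/639880 ≈ 4.1031)
3382 + A = 3382 + 2625521/639880 = 2166699681/639880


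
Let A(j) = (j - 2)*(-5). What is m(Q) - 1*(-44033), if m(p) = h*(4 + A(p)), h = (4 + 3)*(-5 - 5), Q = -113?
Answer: 3503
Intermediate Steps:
h = -70 (h = 7*(-10) = -70)
A(j) = 10 - 5*j (A(j) = (-2 + j)*(-5) = 10 - 5*j)
m(p) = -980 + 350*p (m(p) = -70*(4 + (10 - 5*p)) = -70*(14 - 5*p) = -980 + 350*p)
m(Q) - 1*(-44033) = (-980 + 350*(-113)) - 1*(-44033) = (-980 - 39550) + 44033 = -40530 + 44033 = 3503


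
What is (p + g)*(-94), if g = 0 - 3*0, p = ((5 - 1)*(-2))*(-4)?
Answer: -3008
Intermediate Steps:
p = 32 (p = (4*(-2))*(-4) = -8*(-4) = 32)
g = 0 (g = 0 + 0 = 0)
(p + g)*(-94) = (32 + 0)*(-94) = 32*(-94) = -3008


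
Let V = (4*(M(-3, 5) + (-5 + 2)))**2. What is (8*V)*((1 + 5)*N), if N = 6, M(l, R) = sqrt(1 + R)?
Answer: 69120 - 27648*sqrt(6) ≈ 1396.5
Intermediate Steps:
V = (-12 + 4*sqrt(6))**2 (V = (4*(sqrt(1 + 5) + (-5 + 2)))**2 = (4*(sqrt(6) - 3))**2 = (4*(-3 + sqrt(6)))**2 = (-12 + 4*sqrt(6))**2 ≈ 4.8490)
(8*V)*((1 + 5)*N) = (8*(240 - 96*sqrt(6)))*((1 + 5)*6) = (1920 - 768*sqrt(6))*(6*6) = (1920 - 768*sqrt(6))*36 = 69120 - 27648*sqrt(6)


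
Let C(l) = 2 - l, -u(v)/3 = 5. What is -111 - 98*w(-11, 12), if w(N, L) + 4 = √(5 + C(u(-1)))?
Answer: 281 - 98*√22 ≈ -178.66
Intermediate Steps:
u(v) = -15 (u(v) = -3*5 = -15)
w(N, L) = -4 + √22 (w(N, L) = -4 + √(5 + (2 - 1*(-15))) = -4 + √(5 + (2 + 15)) = -4 + √(5 + 17) = -4 + √22)
-111 - 98*w(-11, 12) = -111 - 98*(-4 + √22) = -111 + (392 - 98*√22) = 281 - 98*√22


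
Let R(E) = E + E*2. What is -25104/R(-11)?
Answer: 8368/11 ≈ 760.73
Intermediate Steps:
R(E) = 3*E (R(E) = E + 2*E = 3*E)
-25104/R(-11) = -25104/(3*(-11)) = -25104/(-33) = -25104*(-1/33) = 8368/11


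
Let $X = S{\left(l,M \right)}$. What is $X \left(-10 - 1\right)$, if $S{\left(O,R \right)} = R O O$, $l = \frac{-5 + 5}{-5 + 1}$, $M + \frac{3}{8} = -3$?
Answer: $0$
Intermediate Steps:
$M = - \frac{27}{8}$ ($M = - \frac{3}{8} - 3 = - \frac{27}{8} \approx -3.375$)
$l = 0$ ($l = \frac{0}{-4} = 0 \left(- \frac{1}{4}\right) = 0$)
$S{\left(O,R \right)} = R O^{2}$ ($S{\left(O,R \right)} = O R O = R O^{2}$)
$X = 0$ ($X = - \frac{27 \cdot 0^{2}}{8} = \left(- \frac{27}{8}\right) 0 = 0$)
$X \left(-10 - 1\right) = 0 \left(-10 - 1\right) = 0 \left(-11\right) = 0$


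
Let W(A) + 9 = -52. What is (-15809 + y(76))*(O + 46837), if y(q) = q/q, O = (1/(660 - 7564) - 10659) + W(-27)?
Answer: -492719091592/863 ≈ -5.7094e+8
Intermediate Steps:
W(A) = -61 (W(A) = -9 - 52 = -61)
O = -74010881/6904 (O = (1/(660 - 7564) - 10659) - 61 = (1/(-6904) - 10659) - 61 = (-1/6904 - 10659) - 61 = -73589737/6904 - 61 = -74010881/6904 ≈ -10720.)
y(q) = 1
(-15809 + y(76))*(O + 46837) = (-15809 + 1)*(-74010881/6904 + 46837) = -15808*249351767/6904 = -492719091592/863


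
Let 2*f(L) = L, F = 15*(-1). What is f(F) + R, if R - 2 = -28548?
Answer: -57107/2 ≈ -28554.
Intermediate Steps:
F = -15
f(L) = L/2
R = -28546 (R = 2 - 28548 = -28546)
f(F) + R = (½)*(-15) - 28546 = -15/2 - 28546 = -57107/2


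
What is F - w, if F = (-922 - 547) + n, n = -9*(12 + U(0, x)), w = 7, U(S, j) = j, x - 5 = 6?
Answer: -1683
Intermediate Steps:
x = 11 (x = 5 + 6 = 11)
n = -207 (n = -9*(12 + 11) = -9*23 = -207)
F = -1676 (F = (-922 - 547) - 207 = -1469 - 207 = -1676)
F - w = -1676 - 1*7 = -1676 - 7 = -1683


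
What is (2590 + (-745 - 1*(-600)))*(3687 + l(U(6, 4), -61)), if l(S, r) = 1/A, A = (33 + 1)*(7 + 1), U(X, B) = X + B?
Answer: 2452004925/272 ≈ 9.0147e+6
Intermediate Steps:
U(X, B) = B + X
A = 272 (A = 34*8 = 272)
l(S, r) = 1/272
(2590 + (-745 - 1*(-600)))*(3687 + l(U(6, 4), -61)) = (2590 + (-745 - 1*(-600)))*(3687 + 1/272) = (2590 + (-745 + 600))*(1002865/272) = (2590 - 145)*(1002865/272) = 2445*(1002865/272) = 2452004925/272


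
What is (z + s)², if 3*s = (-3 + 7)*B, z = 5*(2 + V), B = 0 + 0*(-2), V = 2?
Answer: 400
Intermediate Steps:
B = 0 (B = 0 + 0 = 0)
z = 20 (z = 5*(2 + 2) = 5*4 = 20)
s = 0 (s = ((-3 + 7)*0)/3 = (4*0)/3 = (⅓)*0 = 0)
(z + s)² = (20 + 0)² = 20² = 400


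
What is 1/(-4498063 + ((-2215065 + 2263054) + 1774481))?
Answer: -1/2675593 ≈ -3.7375e-7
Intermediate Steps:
1/(-4498063 + ((-2215065 + 2263054) + 1774481)) = 1/(-4498063 + (47989 + 1774481)) = 1/(-4498063 + 1822470) = 1/(-2675593) = -1/2675593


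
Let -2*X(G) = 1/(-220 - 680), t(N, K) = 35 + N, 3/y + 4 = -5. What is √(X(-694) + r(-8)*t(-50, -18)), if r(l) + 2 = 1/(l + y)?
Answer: √114482/60 ≈ 5.6392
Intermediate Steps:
y = -⅓ (y = 3/(-4 - 5) = 3/(-9) = 3*(-⅑) = -⅓ ≈ -0.33333)
r(l) = -2 + 1/(-⅓ + l) (r(l) = -2 + 1/(l - ⅓) = -2 + 1/(-⅓ + l))
X(G) = 1/1800 (X(G) = -1/(2*(-220 - 680)) = -½/(-900) = -½*(-1/900) = 1/1800)
√(X(-694) + r(-8)*t(-50, -18)) = √(1/1800 + ((5 - 6*(-8))/(-1 + 3*(-8)))*(35 - 50)) = √(1/1800 + ((5 + 48)/(-1 - 24))*(-15)) = √(1/1800 + (53/(-25))*(-15)) = √(1/1800 - 1/25*53*(-15)) = √(1/1800 - 53/25*(-15)) = √(1/1800 + 159/5) = √(57241/1800) = √114482/60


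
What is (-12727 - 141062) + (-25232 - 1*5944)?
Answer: -184965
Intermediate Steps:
(-12727 - 141062) + (-25232 - 1*5944) = -153789 + (-25232 - 5944) = -153789 - 31176 = -184965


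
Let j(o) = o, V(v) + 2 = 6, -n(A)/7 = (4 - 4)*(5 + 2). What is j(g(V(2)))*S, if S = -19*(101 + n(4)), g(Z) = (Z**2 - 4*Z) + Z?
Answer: -7676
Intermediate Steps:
n(A) = 0 (n(A) = -7*(4 - 4)*(5 + 2) = -0*7 = -7*0 = 0)
V(v) = 4 (V(v) = -2 + 6 = 4)
g(Z) = Z**2 - 3*Z
S = -1919 (S = -19*(101 + 0) = -19*101 = -1919)
j(g(V(2)))*S = (4*(-3 + 4))*(-1919) = (4*1)*(-1919) = 4*(-1919) = -7676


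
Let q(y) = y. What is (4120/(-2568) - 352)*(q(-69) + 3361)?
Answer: -373665044/321 ≈ -1.1641e+6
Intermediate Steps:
(4120/(-2568) - 352)*(q(-69) + 3361) = (4120/(-2568) - 352)*(-69 + 3361) = (4120*(-1/2568) - 352)*3292 = (-515/321 - 352)*3292 = -113507/321*3292 = -373665044/321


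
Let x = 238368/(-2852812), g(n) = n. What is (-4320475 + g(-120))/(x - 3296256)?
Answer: 616292263157/470179945512 ≈ 1.3108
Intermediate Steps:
x = -59592/713203 (x = 238368*(-1/2852812) = -59592/713203 ≈ -0.083555)
(-4320475 + g(-120))/(x - 3296256) = (-4320475 - 120)/(-59592/713203 - 3296256) = -4320595/(-2350899727560/713203) = -4320595*(-713203/2350899727560) = 616292263157/470179945512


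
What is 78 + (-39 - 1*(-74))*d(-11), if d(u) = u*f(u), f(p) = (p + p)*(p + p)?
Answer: -186262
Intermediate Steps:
f(p) = 4*p² (f(p) = (2*p)*(2*p) = 4*p²)
d(u) = 4*u³ (d(u) = u*(4*u²) = 4*u³)
78 + (-39 - 1*(-74))*d(-11) = 78 + (-39 - 1*(-74))*(4*(-11)³) = 78 + (-39 + 74)*(4*(-1331)) = 78 + 35*(-5324) = 78 - 186340 = -186262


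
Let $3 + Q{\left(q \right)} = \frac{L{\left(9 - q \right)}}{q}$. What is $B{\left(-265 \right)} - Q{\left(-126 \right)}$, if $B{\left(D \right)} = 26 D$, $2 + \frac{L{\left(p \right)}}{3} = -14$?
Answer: $- \frac{144635}{21} \approx -6887.4$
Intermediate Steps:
$L{\left(p \right)} = -48$ ($L{\left(p \right)} = -6 + 3 \left(-14\right) = -6 - 42 = -48$)
$Q{\left(q \right)} = -3 - \frac{48}{q}$
$B{\left(-265 \right)} - Q{\left(-126 \right)} = 26 \left(-265\right) - \left(-3 - \frac{48}{-126}\right) = -6890 - \left(-3 - - \frac{8}{21}\right) = -6890 - \left(-3 + \frac{8}{21}\right) = -6890 - - \frac{55}{21} = -6890 + \frac{55}{21} = - \frac{144635}{21}$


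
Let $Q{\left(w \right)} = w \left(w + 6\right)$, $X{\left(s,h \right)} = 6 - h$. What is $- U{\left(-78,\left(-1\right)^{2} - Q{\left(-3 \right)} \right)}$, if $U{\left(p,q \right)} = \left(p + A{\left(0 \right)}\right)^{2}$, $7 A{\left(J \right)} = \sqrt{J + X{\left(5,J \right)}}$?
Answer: $- \frac{298122}{49} + \frac{156 \sqrt{6}}{7} \approx -6029.5$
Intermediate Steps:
$Q{\left(w \right)} = w \left(6 + w\right)$
$A{\left(J \right)} = \frac{\sqrt{6}}{7}$ ($A{\left(J \right)} = \frac{\sqrt{J - \left(-6 + J\right)}}{7} = \frac{\sqrt{6}}{7}$)
$U{\left(p,q \right)} = \left(p + \frac{\sqrt{6}}{7}\right)^{2}$
$- U{\left(-78,\left(-1\right)^{2} - Q{\left(-3 \right)} \right)} = - \frac{\left(\sqrt{6} + 7 \left(-78\right)\right)^{2}}{49} = - \frac{\left(\sqrt{6} - 546\right)^{2}}{49} = - \frac{\left(-546 + \sqrt{6}\right)^{2}}{49}$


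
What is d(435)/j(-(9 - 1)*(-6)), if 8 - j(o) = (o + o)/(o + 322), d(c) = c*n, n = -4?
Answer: -80475/358 ≈ -224.79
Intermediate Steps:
d(c) = -4*c (d(c) = c*(-4) = -4*c)
j(o) = 8 - 2*o/(322 + o) (j(o) = 8 - (o + o)/(o + 322) = 8 - 2*o/(322 + o))
d(435)/j(-(9 - 1)*(-6)) = (-4*435)/((2*(1288 + 3*(-(9 - 1)*(-6)))/(322 - (9 - 1)*(-6)))) = -1740*(322 - 8*(-6))/(2*(1288 + 3*(-8*(-6)))) = -1740*(322 - 1*(-48))/(2*(1288 + 3*(-1*(-48)))) = -1740*(322 + 48)/(2*(1288 + 3*48)) = -1740*185/(1288 + 144) = -1740/(2*(1/370)*1432) = -1740/1432/185 = -1740*185/1432 = -80475/358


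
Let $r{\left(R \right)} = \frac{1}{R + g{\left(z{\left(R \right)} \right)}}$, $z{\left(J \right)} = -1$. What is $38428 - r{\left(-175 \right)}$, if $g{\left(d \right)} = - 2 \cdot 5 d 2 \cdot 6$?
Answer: $\frac{2113541}{55} \approx 38428.0$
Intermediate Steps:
$g{\left(d \right)} = - 120 d$ ($g{\left(d \right)} = - 2 \cdot 10 d 6 = - 20 d 6 = - 120 d$)
$r{\left(R \right)} = \frac{1}{120 + R}$ ($r{\left(R \right)} = \frac{1}{R - -120} = \frac{1}{R + 120} = \frac{1}{120 + R}$)
$38428 - r{\left(-175 \right)} = 38428 - \frac{1}{120 - 175} = 38428 - \frac{1}{-55} = 38428 - - \frac{1}{55} = 38428 + \frac{1}{55} = \frac{2113541}{55}$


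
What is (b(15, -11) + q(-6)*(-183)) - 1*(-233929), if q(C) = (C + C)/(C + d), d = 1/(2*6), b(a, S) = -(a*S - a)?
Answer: 16595387/71 ≈ 2.3374e+5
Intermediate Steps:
b(a, S) = a - S*a (b(a, S) = -(S*a - a) = -(-a + S*a) = a - S*a)
d = 1/12 ≈ 0.083333
q(C) = 2*C/(1/12 + C) (q(C) = (C + C)/(C + 1/12) = (2*C)/(1/12 + C) = 2*C/(1/12 + C))
(b(15, -11) + q(-6)*(-183)) - 1*(-233929) = (15*(1 - 1*(-11)) + (24*(-6)/(1 + 12*(-6)))*(-183)) - 1*(-233929) = (15*(1 + 11) + (24*(-6)/(1 - 72))*(-183)) + 233929 = (15*12 + (24*(-6)/(-71))*(-183)) + 233929 = (180 + (24*(-6)*(-1/71))*(-183)) + 233929 = (180 + (144/71)*(-183)) + 233929 = (180 - 26352/71) + 233929 = -13572/71 + 233929 = 16595387/71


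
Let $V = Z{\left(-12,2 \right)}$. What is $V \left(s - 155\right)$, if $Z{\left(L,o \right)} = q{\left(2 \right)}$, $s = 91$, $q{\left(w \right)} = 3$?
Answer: $-192$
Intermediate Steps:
$Z{\left(L,o \right)} = 3$
$V = 3$
$V \left(s - 155\right) = 3 \left(91 - 155\right) = 3 \left(-64\right) = -192$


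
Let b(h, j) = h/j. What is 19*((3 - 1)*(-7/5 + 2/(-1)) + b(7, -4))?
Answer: -3249/20 ≈ -162.45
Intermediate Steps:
19*((3 - 1)*(-7/5 + 2/(-1)) + b(7, -4)) = 19*((3 - 1)*(-7/5 + 2/(-1)) + 7/(-4)) = 19*(2*(-7*⅕ + 2*(-1)) + 7*(-¼)) = 19*(2*(-7/5 - 2) - 7/4) = 19*(2*(-17/5) - 7/4) = 19*(-34/5 - 7/4) = 19*(-171/20) = -3249/20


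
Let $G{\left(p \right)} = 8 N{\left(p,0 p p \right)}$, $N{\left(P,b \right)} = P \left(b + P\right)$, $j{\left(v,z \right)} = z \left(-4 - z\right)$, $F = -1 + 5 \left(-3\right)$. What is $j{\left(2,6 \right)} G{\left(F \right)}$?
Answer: $-122880$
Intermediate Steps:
$F = -16$ ($F = -1 - 15 = -16$)
$N{\left(P,b \right)} = P \left(P + b\right)$
$G{\left(p \right)} = 8 p^{2}$ ($G{\left(p \right)} = 8 p \left(p + 0 p p\right) = 8 p \left(p + 0 p\right) = 8 p \left(p + 0\right) = 8 p p = 8 p^{2}$)
$j{\left(2,6 \right)} G{\left(F \right)} = \left(-1\right) 6 \left(4 + 6\right) 8 \left(-16\right)^{2} = \left(-1\right) 6 \cdot 10 \cdot 8 \cdot 256 = \left(-60\right) 2048 = -122880$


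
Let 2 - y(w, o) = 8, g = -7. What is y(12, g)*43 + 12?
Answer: -246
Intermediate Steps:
y(w, o) = -6 (y(w, o) = 2 - 1*8 = 2 - 8 = -6)
y(12, g)*43 + 12 = -6*43 + 12 = -258 + 12 = -246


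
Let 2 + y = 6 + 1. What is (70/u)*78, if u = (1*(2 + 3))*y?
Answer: 1092/5 ≈ 218.40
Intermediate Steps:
y = 5 (y = -2 + (6 + 1) = -2 + 7 = 5)
u = 25 (u = (1*(2 + 3))*5 = (1*5)*5 = 5*5 = 25)
(70/u)*78 = (70/25)*78 = (70*(1/25))*78 = (14/5)*78 = 1092/5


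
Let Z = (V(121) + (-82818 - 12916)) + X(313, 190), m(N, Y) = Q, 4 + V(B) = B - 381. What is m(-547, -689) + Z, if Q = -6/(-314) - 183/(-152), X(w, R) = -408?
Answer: -2300603597/23864 ≈ -96405.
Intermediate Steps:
V(B) = -385 + B (V(B) = -4 + (B - 381) = -4 + (-381 + B) = -385 + B)
Q = 29187/23864 (Q = -6*(-1/314) - 183*(-1/152) = 3/157 + 183/152 = 29187/23864 ≈ 1.2231)
m(N, Y) = 29187/23864
Z = -96406 (Z = ((-385 + 121) + (-82818 - 12916)) - 408 = (-264 - 95734) - 408 = -95998 - 408 = -96406)
m(-547, -689) + Z = 29187/23864 - 96406 = -2300603597/23864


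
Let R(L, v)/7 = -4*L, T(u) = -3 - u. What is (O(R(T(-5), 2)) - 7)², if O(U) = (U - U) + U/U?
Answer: 36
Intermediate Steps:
R(L, v) = -28*L (R(L, v) = 7*(-4*L) = -28*L)
O(U) = 1 (O(U) = 0 + 1 = 1)
(O(R(T(-5), 2)) - 7)² = (1 - 7)² = (-6)² = 36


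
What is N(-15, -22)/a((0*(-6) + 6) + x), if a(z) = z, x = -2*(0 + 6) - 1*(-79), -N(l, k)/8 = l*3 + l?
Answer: 480/73 ≈ 6.5753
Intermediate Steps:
N(l, k) = -32*l (N(l, k) = -8*(l*3 + l) = -8*(3*l + l) = -32*l)
x = 67 (x = -2*6 + 79 = -12 + 79 = 67)
N(-15, -22)/a((0*(-6) + 6) + x) = (-32*(-15))/((0*(-6) + 6) + 67) = 480/((0 + 6) + 67) = 480/(6 + 67) = 480/73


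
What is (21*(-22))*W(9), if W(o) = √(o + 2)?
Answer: -462*√11 ≈ -1532.3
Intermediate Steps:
W(o) = √(2 + o)
(21*(-22))*W(9) = (21*(-22))*√(2 + 9) = -462*√11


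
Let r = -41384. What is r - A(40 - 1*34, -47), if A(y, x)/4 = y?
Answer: -41408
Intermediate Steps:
A(y, x) = 4*y
r - A(40 - 1*34, -47) = -41384 - 4*(40 - 1*34) = -41384 - 4*(40 - 34) = -41384 - 4*6 = -41384 - 1*24 = -41384 - 24 = -41408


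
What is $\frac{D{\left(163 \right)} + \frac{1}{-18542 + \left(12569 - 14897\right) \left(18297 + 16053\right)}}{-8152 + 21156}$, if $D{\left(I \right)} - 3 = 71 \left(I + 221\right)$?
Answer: $\frac{2180960320313}{1040129387368} \approx 2.0968$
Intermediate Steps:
$D{\left(I \right)} = 15694 + 71 I$ ($D{\left(I \right)} = 3 + 71 \left(I + 221\right) = 3 + 71 \left(221 + I\right) = 3 + \left(15691 + 71 I\right) = 15694 + 71 I$)
$\frac{D{\left(163 \right)} + \frac{1}{-18542 + \left(12569 - 14897\right) \left(18297 + 16053\right)}}{-8152 + 21156} = \frac{\left(15694 + 71 \cdot 163\right) + \frac{1}{-18542 + \left(12569 - 14897\right) \left(18297 + 16053\right)}}{-8152 + 21156} = \frac{\left(15694 + 11573\right) + \frac{1}{-18542 - 79966800}}{13004} = \left(27267 + \frac{1}{-18542 - 79966800}\right) \frac{1}{13004} = \left(27267 + \frac{1}{-79985342}\right) \frac{1}{13004} = \left(27267 - \frac{1}{79985342}\right) \frac{1}{13004} = \frac{2180960320313}{79985342} \cdot \frac{1}{13004} = \frac{2180960320313}{1040129387368}$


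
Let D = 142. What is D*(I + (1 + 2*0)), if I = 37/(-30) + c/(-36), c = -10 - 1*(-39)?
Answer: -13277/90 ≈ -147.52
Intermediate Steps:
c = 29 (c = -10 + 39 = 29)
I = -367/180 (I = 37/(-30) + 29/(-36) = 37*(-1/30) + 29*(-1/36) = -37/30 - 29/36 = -367/180 ≈ -2.0389)
D*(I + (1 + 2*0)) = 142*(-367/180 + (1 + 2*0)) = 142*(-367/180 + (1 + 0)) = 142*(-367/180 + 1) = 142*(-187/180) = -13277/90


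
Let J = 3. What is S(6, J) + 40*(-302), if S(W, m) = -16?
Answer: -12096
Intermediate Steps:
S(6, J) + 40*(-302) = -16 + 40*(-302) = -16 - 12080 = -12096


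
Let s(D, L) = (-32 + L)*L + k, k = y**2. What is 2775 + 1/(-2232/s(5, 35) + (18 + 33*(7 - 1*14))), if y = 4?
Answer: 77713754/28005 ≈ 2775.0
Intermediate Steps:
k = 16 (k = 4**2 = 16)
s(D, L) = 16 + L*(-32 + L) (s(D, L) = (-32 + L)*L + 16 = L*(-32 + L) + 16 = 16 + L*(-32 + L))
2775 + 1/(-2232/s(5, 35) + (18 + 33*(7 - 1*14))) = 2775 + 1/(-2232/(16 + 35**2 - 32*35) + (18 + 33*(7 - 1*14))) = 2775 + 1/(-2232/(16 + 1225 - 1120) + (18 + 33*(7 - 14))) = 2775 + 1/(-2232/121 + (18 + 33*(-7))) = 2775 + 1/(-2232*1/121 + (18 - 231)) = 2775 + 1/(-2232/121 - 213) = 2775 + 1/(-28005/121) = 2775 - 121/28005 = 77713754/28005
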